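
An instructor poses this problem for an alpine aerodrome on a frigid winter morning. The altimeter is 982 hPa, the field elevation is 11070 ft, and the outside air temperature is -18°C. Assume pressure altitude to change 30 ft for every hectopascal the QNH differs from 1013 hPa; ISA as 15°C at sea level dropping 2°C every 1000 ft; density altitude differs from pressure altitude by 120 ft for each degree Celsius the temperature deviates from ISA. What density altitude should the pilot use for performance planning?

Pressure altitude = 11070 + (1013 − 982) × 30 = 11070 + (+930) = 12000 ft.
ISA temperature at 12000 ft = 15 − 2 × (12000/1000) = -9°C.
ISA deviation = -18 − (-9) = -9°C.
Density altitude = 12000 + 120 × (-9) = 10920 ft.

10920 ft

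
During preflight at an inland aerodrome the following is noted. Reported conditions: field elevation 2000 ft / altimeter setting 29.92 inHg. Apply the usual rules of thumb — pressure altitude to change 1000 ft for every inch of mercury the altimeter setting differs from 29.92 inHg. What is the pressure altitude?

2000 ft

Pressure correction = (29.92 − 29.92) × 1000 = 0 ft.
Pressure altitude = 2000 + (0) = 2000 ft.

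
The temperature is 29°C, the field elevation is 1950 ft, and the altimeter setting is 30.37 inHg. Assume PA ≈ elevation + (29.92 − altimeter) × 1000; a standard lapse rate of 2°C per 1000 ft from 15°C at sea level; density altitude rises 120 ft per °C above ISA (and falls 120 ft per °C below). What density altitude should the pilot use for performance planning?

Pressure altitude = 1950 + (29.92 − 30.37) × 1000 = 1950 + (-450) = 1500 ft.
ISA temperature at 1500 ft = 15 − 2 × (1500/1000) = 12°C.
ISA deviation = 29 − 12 = +17°C.
Density altitude = 1500 + 120 × (17) = 3540 ft.

3540 ft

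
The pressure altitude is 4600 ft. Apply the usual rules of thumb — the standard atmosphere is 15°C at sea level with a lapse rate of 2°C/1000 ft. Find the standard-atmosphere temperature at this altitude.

5.8°C

ISA temperature = 15 − 2 × (4600/1000) = 15 − 9.2 = 5.8°C.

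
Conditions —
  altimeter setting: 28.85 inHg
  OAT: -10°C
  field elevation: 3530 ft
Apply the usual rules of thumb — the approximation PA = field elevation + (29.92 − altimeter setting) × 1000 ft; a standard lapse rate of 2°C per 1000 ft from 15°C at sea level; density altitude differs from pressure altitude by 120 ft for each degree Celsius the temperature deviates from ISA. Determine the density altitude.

2704 ft

Pressure altitude = 3530 + (29.92 − 28.85) × 1000 = 3530 + (+1070) = 4600 ft.
ISA temperature at 4600 ft = 15 − 2 × (4600/1000) = 5.8°C.
ISA deviation = -10 − 5.8 = -15.8°C.
Density altitude = 4600 + 120 × (-15.8) = 2704 ft.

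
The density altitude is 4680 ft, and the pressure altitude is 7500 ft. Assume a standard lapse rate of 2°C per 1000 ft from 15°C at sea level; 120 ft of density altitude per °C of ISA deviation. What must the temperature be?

Density altitude − pressure altitude = 4680 − 7500 = -2820 ft.
At 120 ft/°C that is an ISA deviation of -2820/120 = -23.5°C.
ISA temperature at 7500 ft = 15 − 2 × (7500/1000) = 0°C.
OAT = ISA + deviation = 0 + (-23.5) = -23.5°C.

-23.5°C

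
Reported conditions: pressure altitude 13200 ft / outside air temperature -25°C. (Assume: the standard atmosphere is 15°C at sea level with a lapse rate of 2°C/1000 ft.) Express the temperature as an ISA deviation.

ISA-13.6°C

ISA temperature at 13200 ft = 15 − 2 × (13200/1000) = -11.4°C.
Deviation = OAT − ISA = -25 − (-11.4) = -13.6°C.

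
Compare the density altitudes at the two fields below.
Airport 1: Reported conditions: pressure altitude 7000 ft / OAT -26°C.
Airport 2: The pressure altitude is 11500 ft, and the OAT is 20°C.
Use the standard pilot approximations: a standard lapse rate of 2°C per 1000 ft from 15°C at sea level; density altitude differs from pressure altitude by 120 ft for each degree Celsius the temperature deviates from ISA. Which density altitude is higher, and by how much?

Airport 1: ISA temp = 1°C, deviation -27°C, DA = 7000 + 120 × (-27) = 3760 ft.
Airport 2: ISA temp = -8°C, deviation +28°C, DA = 11500 + 120 × 28 = 14860 ft.
Airport 2 is higher by 14860 − 3760 = 11100 ft.

Airport 2 by 11100 ft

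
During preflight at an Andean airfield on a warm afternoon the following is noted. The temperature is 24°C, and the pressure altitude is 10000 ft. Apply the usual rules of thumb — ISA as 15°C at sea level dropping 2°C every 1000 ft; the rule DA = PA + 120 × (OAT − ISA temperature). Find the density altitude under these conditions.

13480 ft

ISA temperature at 10000 ft = 15 − 2 × (10000/1000) = -5°C.
ISA deviation = 24 − (-5) = +29°C.
Density altitude = 10000 + 120 × (29) = 10000 + (+3480) = 13480 ft.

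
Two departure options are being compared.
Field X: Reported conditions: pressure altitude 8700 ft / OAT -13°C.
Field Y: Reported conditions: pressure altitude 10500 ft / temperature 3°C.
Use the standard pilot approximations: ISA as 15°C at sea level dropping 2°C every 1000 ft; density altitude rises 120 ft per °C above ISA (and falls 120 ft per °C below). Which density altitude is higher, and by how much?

Field X: ISA temp = -2.4°C, deviation -10.6°C, DA = 8700 + 120 × (-10.6) = 7428 ft.
Field Y: ISA temp = -6°C, deviation +9°C, DA = 10500 + 120 × 9 = 11580 ft.
Field Y is higher by 11580 − 7428 = 4152 ft.

Field Y by 4152 ft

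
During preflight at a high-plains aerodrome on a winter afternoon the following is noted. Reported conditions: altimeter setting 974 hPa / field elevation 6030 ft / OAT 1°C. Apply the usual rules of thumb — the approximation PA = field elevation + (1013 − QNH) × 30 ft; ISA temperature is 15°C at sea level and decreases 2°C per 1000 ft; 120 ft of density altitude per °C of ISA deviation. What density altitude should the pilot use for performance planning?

7248 ft

Pressure altitude = 6030 + (1013 − 974) × 30 = 6030 + (+1170) = 7200 ft.
ISA temperature at 7200 ft = 15 − 2 × (7200/1000) = 0.6°C.
ISA deviation = 1 − 0.6 = +0.4°C.
Density altitude = 7200 + 120 × (0.4) = 7248 ft.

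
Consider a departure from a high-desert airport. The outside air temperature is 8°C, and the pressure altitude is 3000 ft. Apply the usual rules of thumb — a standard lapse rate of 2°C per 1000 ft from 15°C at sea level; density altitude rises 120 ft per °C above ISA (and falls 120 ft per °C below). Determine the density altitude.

2880 ft

ISA temperature at 3000 ft = 15 − 2 × (3000/1000) = 9°C.
ISA deviation = 8 − 9 = -1°C.
Density altitude = 3000 + 120 × (-1) = 3000 + (-120) = 2880 ft.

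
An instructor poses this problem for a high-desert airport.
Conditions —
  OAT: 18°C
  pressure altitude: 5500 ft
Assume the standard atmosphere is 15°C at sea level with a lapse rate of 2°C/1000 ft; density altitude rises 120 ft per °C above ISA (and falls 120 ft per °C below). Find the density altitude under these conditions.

ISA temperature at 5500 ft = 15 − 2 × (5500/1000) = 4°C.
ISA deviation = 18 − 4 = +14°C.
Density altitude = 5500 + 120 × (14) = 5500 + (+1680) = 7180 ft.

7180 ft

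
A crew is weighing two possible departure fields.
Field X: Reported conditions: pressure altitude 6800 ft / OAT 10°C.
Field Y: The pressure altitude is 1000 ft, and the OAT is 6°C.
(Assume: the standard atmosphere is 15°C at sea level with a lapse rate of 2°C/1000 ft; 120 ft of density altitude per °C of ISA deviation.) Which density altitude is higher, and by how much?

Field X: ISA temp = 1.4°C, deviation +8.6°C, DA = 6800 + 120 × 8.6 = 7832 ft.
Field Y: ISA temp = 13°C, deviation -7°C, DA = 1000 + 120 × (-7) = 160 ft.
Field X is higher by 7832 − 160 = 7672 ft.

Field X by 7672 ft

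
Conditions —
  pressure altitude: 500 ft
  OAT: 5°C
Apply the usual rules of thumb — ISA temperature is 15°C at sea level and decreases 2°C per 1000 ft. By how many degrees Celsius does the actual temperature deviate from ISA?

ISA-9°C

ISA temperature at 500 ft = 15 − 2 × (500/1000) = 14°C.
Deviation = OAT − ISA = 5 − 14 = -9°C.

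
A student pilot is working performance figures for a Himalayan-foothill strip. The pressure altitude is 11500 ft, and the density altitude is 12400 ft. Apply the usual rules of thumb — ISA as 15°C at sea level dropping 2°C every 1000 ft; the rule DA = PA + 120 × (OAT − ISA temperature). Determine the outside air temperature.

-0.5°C

Density altitude − pressure altitude = 12400 − 11500 = +900 ft.
At 120 ft/°C that is an ISA deviation of 900/120 = +7.5°C.
ISA temperature at 11500 ft = 15 − 2 × (11500/1000) = -8°C.
OAT = ISA + deviation = -8 + (+7.5) = -0.5°C.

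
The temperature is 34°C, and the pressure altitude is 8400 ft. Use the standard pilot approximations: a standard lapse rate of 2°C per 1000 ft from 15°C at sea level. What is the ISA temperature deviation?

ISA temperature at 8400 ft = 15 − 2 × (8400/1000) = -1.8°C.
Deviation = OAT − ISA = 34 − (-1.8) = +35.8°C.

ISA+35.8°C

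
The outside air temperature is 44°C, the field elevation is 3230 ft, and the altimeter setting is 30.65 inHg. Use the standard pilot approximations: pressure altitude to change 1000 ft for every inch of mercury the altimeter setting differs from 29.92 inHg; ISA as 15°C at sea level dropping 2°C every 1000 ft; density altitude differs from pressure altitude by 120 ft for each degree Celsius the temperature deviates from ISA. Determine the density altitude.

Pressure altitude = 3230 + (29.92 − 30.65) × 1000 = 3230 + (-730) = 2500 ft.
ISA temperature at 2500 ft = 15 − 2 × (2500/1000) = 10°C.
ISA deviation = 44 − 10 = +34°C.
Density altitude = 2500 + 120 × (34) = 6580 ft.

6580 ft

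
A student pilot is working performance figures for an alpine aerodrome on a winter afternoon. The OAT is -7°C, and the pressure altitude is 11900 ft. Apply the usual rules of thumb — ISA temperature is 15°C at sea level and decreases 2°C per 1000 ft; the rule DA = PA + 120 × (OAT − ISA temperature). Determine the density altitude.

ISA temperature at 11900 ft = 15 − 2 × (11900/1000) = -8.8°C.
ISA deviation = -7 − (-8.8) = +1.8°C.
Density altitude = 11900 + 120 × (1.8) = 11900 + (+216) = 12116 ft.

12116 ft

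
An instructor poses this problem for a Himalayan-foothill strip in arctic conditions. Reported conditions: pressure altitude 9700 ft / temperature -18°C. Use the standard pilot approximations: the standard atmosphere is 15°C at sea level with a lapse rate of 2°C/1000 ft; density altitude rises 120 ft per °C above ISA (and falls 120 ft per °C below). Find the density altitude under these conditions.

ISA temperature at 9700 ft = 15 − 2 × (9700/1000) = -4.4°C.
ISA deviation = -18 − (-4.4) = -13.6°C.
Density altitude = 9700 + 120 × (-13.6) = 9700 + (-1632) = 8068 ft.

8068 ft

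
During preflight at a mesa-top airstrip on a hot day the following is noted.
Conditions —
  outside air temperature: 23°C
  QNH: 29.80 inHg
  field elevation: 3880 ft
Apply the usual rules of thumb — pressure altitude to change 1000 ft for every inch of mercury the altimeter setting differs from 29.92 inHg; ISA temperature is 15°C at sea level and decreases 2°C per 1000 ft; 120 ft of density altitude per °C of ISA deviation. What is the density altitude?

5920 ft

Pressure altitude = 3880 + (29.92 − 29.80) × 1000 = 3880 + (+120) = 4000 ft.
ISA temperature at 4000 ft = 15 − 2 × (4000/1000) = 7°C.
ISA deviation = 23 − 7 = +16°C.
Density altitude = 4000 + 120 × (16) = 5920 ft.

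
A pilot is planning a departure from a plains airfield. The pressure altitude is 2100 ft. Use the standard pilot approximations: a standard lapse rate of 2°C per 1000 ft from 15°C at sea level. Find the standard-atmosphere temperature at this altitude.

10.8°C

ISA temperature = 15 − 2 × (2100/1000) = 15 − 4.2 = 10.8°C.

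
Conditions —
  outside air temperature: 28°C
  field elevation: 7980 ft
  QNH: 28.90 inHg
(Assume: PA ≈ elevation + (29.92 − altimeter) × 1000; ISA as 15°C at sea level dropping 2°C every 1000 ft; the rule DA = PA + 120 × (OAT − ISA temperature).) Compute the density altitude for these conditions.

Pressure altitude = 7980 + (29.92 − 28.90) × 1000 = 7980 + (+1020) = 9000 ft.
ISA temperature at 9000 ft = 15 − 2 × (9000/1000) = -3°C.
ISA deviation = 28 − (-3) = +31°C.
Density altitude = 9000 + 120 × (31) = 12720 ft.

12720 ft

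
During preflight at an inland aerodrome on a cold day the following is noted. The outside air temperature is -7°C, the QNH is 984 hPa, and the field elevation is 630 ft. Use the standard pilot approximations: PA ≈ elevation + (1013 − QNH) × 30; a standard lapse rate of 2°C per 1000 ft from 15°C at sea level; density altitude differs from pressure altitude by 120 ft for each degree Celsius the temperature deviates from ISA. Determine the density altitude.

Pressure altitude = 630 + (1013 − 984) × 30 = 630 + (+870) = 1500 ft.
ISA temperature at 1500 ft = 15 − 2 × (1500/1000) = 12°C.
ISA deviation = -7 − 12 = -19°C.
Density altitude = 1500 + 120 × (-19) = -780 ft.

-780 ft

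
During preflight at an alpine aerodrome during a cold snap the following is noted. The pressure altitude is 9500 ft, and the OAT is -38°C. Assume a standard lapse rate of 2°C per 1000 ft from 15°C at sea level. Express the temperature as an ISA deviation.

ISA-34°C

ISA temperature at 9500 ft = 15 − 2 × (9500/1000) = -4°C.
Deviation = OAT − ISA = -38 − (-4) = -34°C.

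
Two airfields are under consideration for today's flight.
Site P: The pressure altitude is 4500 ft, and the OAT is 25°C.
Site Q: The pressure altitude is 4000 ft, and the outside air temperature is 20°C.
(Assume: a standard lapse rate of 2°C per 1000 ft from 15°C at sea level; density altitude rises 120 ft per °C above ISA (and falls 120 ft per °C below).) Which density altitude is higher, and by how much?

Site P by 1220 ft

Site P: ISA temp = 6°C, deviation +19°C, DA = 4500 + 120 × 19 = 6780 ft.
Site Q: ISA temp = 7°C, deviation +13°C, DA = 4000 + 120 × 13 = 5560 ft.
Site P is higher by 6780 − 5560 = 1220 ft.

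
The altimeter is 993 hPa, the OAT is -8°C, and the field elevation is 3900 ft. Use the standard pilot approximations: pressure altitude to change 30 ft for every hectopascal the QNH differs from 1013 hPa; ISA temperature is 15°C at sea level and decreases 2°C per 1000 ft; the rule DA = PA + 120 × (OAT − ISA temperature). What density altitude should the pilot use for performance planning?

Pressure altitude = 3900 + (1013 − 993) × 30 = 3900 + (+600) = 4500 ft.
ISA temperature at 4500 ft = 15 − 2 × (4500/1000) = 6°C.
ISA deviation = -8 − 6 = -14°C.
Density altitude = 4500 + 120 × (-14) = 2820 ft.

2820 ft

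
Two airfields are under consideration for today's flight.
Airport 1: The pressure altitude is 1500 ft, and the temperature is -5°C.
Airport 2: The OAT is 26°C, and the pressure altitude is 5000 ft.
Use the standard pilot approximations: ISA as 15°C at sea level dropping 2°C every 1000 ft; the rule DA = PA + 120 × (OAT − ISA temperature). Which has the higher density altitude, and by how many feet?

Airport 1: ISA temp = 12°C, deviation -17°C, DA = 1500 + 120 × (-17) = -540 ft.
Airport 2: ISA temp = 5°C, deviation +21°C, DA = 5000 + 120 × 21 = 7520 ft.
Airport 2 is higher by 7520 − (-540) = 8060 ft.

Airport 2 by 8060 ft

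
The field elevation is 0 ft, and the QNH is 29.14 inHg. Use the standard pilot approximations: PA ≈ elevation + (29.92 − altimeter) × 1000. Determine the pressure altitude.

780 ft

Pressure correction = (29.92 − 29.14) × 1000 = +780 ft.
Pressure altitude = 0 + (+780) = 780 ft.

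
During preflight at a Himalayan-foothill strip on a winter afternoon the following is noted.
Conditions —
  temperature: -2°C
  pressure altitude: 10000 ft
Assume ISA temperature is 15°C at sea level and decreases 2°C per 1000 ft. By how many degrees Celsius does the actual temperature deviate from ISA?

ISA+3°C

ISA temperature at 10000 ft = 15 − 2 × (10000/1000) = -5°C.
Deviation = OAT − ISA = -2 − (-5) = +3°C.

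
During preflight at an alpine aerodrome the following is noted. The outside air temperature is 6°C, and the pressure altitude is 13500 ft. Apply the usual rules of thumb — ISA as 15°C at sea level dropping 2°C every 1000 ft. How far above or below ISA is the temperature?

ISA temperature at 13500 ft = 15 − 2 × (13500/1000) = -12°C.
Deviation = OAT − ISA = 6 − (-12) = +18°C.

ISA+18°C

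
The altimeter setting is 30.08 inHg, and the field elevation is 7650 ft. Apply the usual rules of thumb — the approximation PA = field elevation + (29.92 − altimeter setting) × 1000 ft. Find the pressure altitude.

7490 ft

Pressure correction = (29.92 − 30.08) × 1000 = -160 ft.
Pressure altitude = 7650 + (-160) = 7490 ft.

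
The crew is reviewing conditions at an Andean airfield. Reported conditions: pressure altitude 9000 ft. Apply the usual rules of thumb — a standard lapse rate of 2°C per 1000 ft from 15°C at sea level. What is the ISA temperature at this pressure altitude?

-3°C

ISA temperature = 15 − 2 × (9000/1000) = 15 − 18 = -3°C.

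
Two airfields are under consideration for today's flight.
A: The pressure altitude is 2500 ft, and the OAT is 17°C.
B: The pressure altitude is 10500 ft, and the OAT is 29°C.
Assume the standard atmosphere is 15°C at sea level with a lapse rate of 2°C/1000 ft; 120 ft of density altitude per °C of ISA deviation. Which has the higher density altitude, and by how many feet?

B by 11360 ft

A: ISA temp = 10°C, deviation +7°C, DA = 2500 + 120 × 7 = 3340 ft.
B: ISA temp = -6°C, deviation +35°C, DA = 10500 + 120 × 35 = 14700 ft.
B is higher by 14700 − 3340 = 11360 ft.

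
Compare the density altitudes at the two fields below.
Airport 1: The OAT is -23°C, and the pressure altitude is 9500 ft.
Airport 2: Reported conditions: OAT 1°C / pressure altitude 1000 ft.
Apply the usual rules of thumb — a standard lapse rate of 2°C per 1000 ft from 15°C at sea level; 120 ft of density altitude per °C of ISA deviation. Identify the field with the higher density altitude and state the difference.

Airport 1 by 7660 ft

Airport 1: ISA temp = -4°C, deviation -19°C, DA = 9500 + 120 × (-19) = 7220 ft.
Airport 2: ISA temp = 13°C, deviation -12°C, DA = 1000 + 120 × (-12) = -440 ft.
Airport 1 is higher by 7220 − (-440) = 7660 ft.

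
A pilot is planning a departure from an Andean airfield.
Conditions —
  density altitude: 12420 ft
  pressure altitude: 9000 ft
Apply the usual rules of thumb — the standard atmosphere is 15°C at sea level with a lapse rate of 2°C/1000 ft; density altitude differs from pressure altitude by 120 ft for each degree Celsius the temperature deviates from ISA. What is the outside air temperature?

Density altitude − pressure altitude = 12420 − 9000 = +3420 ft.
At 120 ft/°C that is an ISA deviation of 3420/120 = +28.5°C.
ISA temperature at 9000 ft = 15 − 2 × (9000/1000) = -3°C.
OAT = ISA + deviation = -3 + (+28.5) = 25.5°C.

25.5°C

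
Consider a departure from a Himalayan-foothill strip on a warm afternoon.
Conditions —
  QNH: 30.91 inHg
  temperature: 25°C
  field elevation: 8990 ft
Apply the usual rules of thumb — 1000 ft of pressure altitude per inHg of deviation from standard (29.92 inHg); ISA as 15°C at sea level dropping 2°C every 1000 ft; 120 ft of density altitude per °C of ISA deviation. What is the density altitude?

Pressure altitude = 8990 + (29.92 − 30.91) × 1000 = 8990 + (-990) = 8000 ft.
ISA temperature at 8000 ft = 15 − 2 × (8000/1000) = -1°C.
ISA deviation = 25 − (-1) = +26°C.
Density altitude = 8000 + 120 × (26) = 11120 ft.

11120 ft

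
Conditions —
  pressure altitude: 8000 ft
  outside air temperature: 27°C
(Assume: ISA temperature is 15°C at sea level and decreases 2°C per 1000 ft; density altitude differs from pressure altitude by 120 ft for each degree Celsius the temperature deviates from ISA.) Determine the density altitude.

ISA temperature at 8000 ft = 15 − 2 × (8000/1000) = -1°C.
ISA deviation = 27 − (-1) = +28°C.
Density altitude = 8000 + 120 × (28) = 8000 + (+3360) = 11360 ft.

11360 ft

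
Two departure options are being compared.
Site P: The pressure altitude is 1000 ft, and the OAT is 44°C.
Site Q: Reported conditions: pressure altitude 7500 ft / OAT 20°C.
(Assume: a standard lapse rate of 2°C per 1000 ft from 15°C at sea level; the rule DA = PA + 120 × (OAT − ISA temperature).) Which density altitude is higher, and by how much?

Site Q by 5180 ft

Site P: ISA temp = 13°C, deviation +31°C, DA = 1000 + 120 × 31 = 4720 ft.
Site Q: ISA temp = 0°C, deviation +20°C, DA = 7500 + 120 × 20 = 9900 ft.
Site Q is higher by 9900 − 4720 = 5180 ft.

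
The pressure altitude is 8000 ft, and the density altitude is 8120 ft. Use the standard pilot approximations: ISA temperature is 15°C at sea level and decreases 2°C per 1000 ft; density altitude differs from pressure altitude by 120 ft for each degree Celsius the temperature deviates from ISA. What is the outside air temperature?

Density altitude − pressure altitude = 8120 − 8000 = +120 ft.
At 120 ft/°C that is an ISA deviation of 120/120 = +1°C.
ISA temperature at 8000 ft = 15 − 2 × (8000/1000) = -1°C.
OAT = ISA + deviation = -1 + (+1) = 0°C.

0°C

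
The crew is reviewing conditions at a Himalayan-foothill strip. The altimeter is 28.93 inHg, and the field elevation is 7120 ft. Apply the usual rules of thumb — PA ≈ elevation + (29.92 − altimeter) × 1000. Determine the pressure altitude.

Pressure correction = (29.92 − 28.93) × 1000 = +990 ft.
Pressure altitude = 7120 + (+990) = 8110 ft.

8110 ft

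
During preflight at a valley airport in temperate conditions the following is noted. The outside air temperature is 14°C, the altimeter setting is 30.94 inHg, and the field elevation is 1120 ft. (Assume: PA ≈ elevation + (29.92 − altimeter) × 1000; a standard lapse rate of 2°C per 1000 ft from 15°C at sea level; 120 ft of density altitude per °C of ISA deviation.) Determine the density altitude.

Pressure altitude = 1120 + (29.92 − 30.94) × 1000 = 1120 + (-1020) = 100 ft.
ISA temperature at 100 ft = 15 − 2 × (100/1000) = 14.8°C.
ISA deviation = 14 − 14.8 = -0.8°C.
Density altitude = 100 + 120 × (-0.8) = 4 ft.

4 ft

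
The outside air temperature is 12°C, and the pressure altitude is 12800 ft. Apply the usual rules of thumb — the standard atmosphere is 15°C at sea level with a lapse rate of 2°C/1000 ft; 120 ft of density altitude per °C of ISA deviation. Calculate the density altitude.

ISA temperature at 12800 ft = 15 − 2 × (12800/1000) = -10.6°C.
ISA deviation = 12 − (-10.6) = +22.6°C.
Density altitude = 12800 + 120 × (22.6) = 12800 + (+2712) = 15512 ft.

15512 ft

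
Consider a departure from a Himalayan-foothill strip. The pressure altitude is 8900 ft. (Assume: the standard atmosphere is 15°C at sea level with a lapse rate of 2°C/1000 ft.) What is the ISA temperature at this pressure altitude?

-2.8°C

ISA temperature = 15 − 2 × (8900/1000) = 15 − 17.8 = -2.8°C.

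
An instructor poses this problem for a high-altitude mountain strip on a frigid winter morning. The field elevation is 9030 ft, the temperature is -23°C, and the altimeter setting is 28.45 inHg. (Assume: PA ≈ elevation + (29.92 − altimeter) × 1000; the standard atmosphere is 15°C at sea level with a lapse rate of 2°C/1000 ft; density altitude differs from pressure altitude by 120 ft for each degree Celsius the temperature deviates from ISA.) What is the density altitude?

Pressure altitude = 9030 + (29.92 − 28.45) × 1000 = 9030 + (+1470) = 10500 ft.
ISA temperature at 10500 ft = 15 − 2 × (10500/1000) = -6°C.
ISA deviation = -23 − (-6) = -17°C.
Density altitude = 10500 + 120 × (-17) = 8460 ft.

8460 ft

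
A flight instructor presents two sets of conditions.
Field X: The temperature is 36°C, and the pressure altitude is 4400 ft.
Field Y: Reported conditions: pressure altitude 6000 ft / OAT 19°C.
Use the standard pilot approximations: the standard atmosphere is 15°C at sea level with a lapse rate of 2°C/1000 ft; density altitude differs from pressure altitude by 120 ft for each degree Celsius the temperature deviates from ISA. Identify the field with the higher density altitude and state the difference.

Field X by 56 ft

Field X: ISA temp = 6.2°C, deviation +29.8°C, DA = 4400 + 120 × 29.8 = 7976 ft.
Field Y: ISA temp = 3°C, deviation +16°C, DA = 6000 + 120 × 16 = 7920 ft.
Field X is higher by 7976 − 7920 = 56 ft.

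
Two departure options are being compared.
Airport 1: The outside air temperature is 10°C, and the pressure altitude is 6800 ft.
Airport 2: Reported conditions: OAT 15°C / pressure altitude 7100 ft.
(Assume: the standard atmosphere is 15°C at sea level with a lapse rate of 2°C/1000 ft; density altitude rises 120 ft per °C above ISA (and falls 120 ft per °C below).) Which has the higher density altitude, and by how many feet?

Airport 2 by 972 ft

Airport 1: ISA temp = 1.4°C, deviation +8.6°C, DA = 6800 + 120 × 8.6 = 7832 ft.
Airport 2: ISA temp = 0.8°C, deviation +14.2°C, DA = 7100 + 120 × 14.2 = 8804 ft.
Airport 2 is higher by 8804 − 7832 = 972 ft.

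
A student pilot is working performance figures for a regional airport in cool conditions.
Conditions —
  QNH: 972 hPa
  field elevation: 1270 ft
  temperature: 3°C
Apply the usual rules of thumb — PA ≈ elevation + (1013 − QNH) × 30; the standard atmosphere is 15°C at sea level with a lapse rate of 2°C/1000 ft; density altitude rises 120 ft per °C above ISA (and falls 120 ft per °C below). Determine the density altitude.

Pressure altitude = 1270 + (1013 − 972) × 30 = 1270 + (+1230) = 2500 ft.
ISA temperature at 2500 ft = 15 − 2 × (2500/1000) = 10°C.
ISA deviation = 3 − 10 = -7°C.
Density altitude = 2500 + 120 × (-7) = 1660 ft.

1660 ft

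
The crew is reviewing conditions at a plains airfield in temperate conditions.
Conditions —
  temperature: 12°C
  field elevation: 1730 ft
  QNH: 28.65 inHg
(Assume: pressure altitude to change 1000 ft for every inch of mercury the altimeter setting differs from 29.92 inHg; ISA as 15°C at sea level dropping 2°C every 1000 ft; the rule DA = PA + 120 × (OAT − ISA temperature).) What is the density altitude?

Pressure altitude = 1730 + (29.92 − 28.65) × 1000 = 1730 + (+1270) = 3000 ft.
ISA temperature at 3000 ft = 15 − 2 × (3000/1000) = 9°C.
ISA deviation = 12 − 9 = +3°C.
Density altitude = 3000 + 120 × (3) = 3360 ft.

3360 ft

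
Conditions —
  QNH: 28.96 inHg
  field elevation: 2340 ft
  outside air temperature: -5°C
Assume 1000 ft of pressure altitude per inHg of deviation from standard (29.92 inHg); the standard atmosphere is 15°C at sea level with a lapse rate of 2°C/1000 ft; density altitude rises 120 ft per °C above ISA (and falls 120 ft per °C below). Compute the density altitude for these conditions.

Pressure altitude = 2340 + (29.92 − 28.96) × 1000 = 2340 + (+960) = 3300 ft.
ISA temperature at 3300 ft = 15 − 2 × (3300/1000) = 8.4°C.
ISA deviation = -5 − 8.4 = -13.4°C.
Density altitude = 3300 + 120 × (-13.4) = 1692 ft.

1692 ft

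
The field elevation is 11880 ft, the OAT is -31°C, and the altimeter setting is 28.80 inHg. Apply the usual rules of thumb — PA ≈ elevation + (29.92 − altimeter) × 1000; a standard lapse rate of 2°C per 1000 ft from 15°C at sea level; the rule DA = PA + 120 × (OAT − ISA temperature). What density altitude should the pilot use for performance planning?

Pressure altitude = 11880 + (29.92 − 28.80) × 1000 = 11880 + (+1120) = 13000 ft.
ISA temperature at 13000 ft = 15 − 2 × (13000/1000) = -11°C.
ISA deviation = -31 − (-11) = -20°C.
Density altitude = 13000 + 120 × (-20) = 10600 ft.

10600 ft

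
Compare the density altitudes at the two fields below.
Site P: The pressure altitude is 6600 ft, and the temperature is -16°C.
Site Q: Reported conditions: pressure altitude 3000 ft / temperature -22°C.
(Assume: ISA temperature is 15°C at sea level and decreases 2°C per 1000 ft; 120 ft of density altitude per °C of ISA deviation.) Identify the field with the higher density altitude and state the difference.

Site P: ISA temp = 1.8°C, deviation -17.8°C, DA = 6600 + 120 × (-17.8) = 4464 ft.
Site Q: ISA temp = 9°C, deviation -31°C, DA = 3000 + 120 × (-31) = -720 ft.
Site P is higher by 4464 − (-720) = 5184 ft.

Site P by 5184 ft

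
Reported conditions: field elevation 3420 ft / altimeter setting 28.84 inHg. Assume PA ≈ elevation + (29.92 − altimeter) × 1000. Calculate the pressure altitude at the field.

Pressure correction = (29.92 − 28.84) × 1000 = +1080 ft.
Pressure altitude = 3420 + (+1080) = 4500 ft.

4500 ft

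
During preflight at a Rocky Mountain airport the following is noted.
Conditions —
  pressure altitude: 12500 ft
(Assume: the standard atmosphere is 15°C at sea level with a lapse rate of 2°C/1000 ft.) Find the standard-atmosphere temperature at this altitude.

-10°C

ISA temperature = 15 − 2 × (12500/1000) = 15 − 25 = -10°C.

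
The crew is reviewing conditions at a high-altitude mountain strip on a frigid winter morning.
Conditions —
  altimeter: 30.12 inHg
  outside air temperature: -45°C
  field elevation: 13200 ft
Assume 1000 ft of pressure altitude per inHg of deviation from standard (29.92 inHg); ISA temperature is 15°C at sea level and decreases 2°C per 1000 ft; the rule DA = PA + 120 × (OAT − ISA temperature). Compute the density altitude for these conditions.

8920 ft

Pressure altitude = 13200 + (29.92 − 30.12) × 1000 = 13200 + (-200) = 13000 ft.
ISA temperature at 13000 ft = 15 − 2 × (13000/1000) = -11°C.
ISA deviation = -45 − (-11) = -34°C.
Density altitude = 13000 + 120 × (-34) = 8920 ft.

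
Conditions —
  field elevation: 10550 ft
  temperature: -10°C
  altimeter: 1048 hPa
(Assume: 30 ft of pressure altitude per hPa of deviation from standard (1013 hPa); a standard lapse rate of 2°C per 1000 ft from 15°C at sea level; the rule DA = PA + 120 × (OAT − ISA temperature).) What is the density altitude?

Pressure altitude = 10550 + (1013 − 1048) × 30 = 10550 + (-1050) = 9500 ft.
ISA temperature at 9500 ft = 15 − 2 × (9500/1000) = -4°C.
ISA deviation = -10 − (-4) = -6°C.
Density altitude = 9500 + 120 × (-6) = 8780 ft.

8780 ft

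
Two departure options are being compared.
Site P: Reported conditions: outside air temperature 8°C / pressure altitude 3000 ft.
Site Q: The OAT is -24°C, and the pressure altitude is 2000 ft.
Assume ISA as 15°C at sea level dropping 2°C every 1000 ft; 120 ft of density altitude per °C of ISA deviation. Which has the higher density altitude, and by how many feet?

Site P: ISA temp = 9°C, deviation -1°C, DA = 3000 + 120 × (-1) = 2880 ft.
Site Q: ISA temp = 11°C, deviation -35°C, DA = 2000 + 120 × (-35) = -2200 ft.
Site P is higher by 2880 − (-2200) = 5080 ft.

Site P by 5080 ft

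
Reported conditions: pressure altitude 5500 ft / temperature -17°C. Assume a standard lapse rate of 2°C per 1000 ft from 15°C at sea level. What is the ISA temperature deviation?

ISA temperature at 5500 ft = 15 − 2 × (5500/1000) = 4°C.
Deviation = OAT − ISA = -17 − 4 = -21°C.

ISA-21°C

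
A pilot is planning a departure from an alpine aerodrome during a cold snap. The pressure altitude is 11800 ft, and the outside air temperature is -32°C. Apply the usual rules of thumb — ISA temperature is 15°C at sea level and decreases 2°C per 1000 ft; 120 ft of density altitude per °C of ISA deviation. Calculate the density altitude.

8992 ft

ISA temperature at 11800 ft = 15 − 2 × (11800/1000) = -8.6°C.
ISA deviation = -32 − (-8.6) = -23.4°C.
Density altitude = 11800 + 120 × (-23.4) = 11800 + (-2808) = 8992 ft.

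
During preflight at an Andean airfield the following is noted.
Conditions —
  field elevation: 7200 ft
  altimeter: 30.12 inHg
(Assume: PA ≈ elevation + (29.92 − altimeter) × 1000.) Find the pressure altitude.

Pressure correction = (29.92 − 30.12) × 1000 = -200 ft.
Pressure altitude = 7200 + (-200) = 7000 ft.

7000 ft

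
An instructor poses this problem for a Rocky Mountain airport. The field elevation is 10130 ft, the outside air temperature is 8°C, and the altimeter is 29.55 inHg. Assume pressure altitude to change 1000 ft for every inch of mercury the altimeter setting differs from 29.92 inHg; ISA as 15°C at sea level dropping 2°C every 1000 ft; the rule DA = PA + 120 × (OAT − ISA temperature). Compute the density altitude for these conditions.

Pressure altitude = 10130 + (29.92 − 29.55) × 1000 = 10130 + (+370) = 10500 ft.
ISA temperature at 10500 ft = 15 − 2 × (10500/1000) = -6°C.
ISA deviation = 8 − (-6) = +14°C.
Density altitude = 10500 + 120 × (14) = 12180 ft.

12180 ft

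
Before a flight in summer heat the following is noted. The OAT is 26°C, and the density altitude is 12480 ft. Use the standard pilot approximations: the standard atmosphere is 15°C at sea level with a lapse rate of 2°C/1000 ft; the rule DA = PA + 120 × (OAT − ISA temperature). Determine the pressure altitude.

DA = PA + 120 × (OAT − (15 − 2·PA/1000)) = PA + 120·OAT − 1800 + 0.24·PA = 1.24·PA + 120·OAT − 1800.
So 1.24·PA = 12480 − 120 × 26 + 1800 = 11160.
PA = 11160 / 1.24 = 9000 ft.

9000 ft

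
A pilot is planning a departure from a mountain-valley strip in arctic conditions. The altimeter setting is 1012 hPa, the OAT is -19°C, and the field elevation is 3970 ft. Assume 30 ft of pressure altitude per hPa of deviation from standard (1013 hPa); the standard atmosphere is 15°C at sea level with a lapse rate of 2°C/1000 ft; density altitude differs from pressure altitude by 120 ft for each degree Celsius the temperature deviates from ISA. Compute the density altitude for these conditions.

880 ft

Pressure altitude = 3970 + (1013 − 1012) × 30 = 3970 + (+30) = 4000 ft.
ISA temperature at 4000 ft = 15 − 2 × (4000/1000) = 7°C.
ISA deviation = -19 − 7 = -26°C.
Density altitude = 4000 + 120 × (-26) = 880 ft.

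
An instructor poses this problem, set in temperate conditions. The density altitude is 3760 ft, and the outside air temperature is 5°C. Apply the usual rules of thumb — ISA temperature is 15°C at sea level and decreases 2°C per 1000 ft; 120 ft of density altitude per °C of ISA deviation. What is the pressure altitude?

DA = PA + 120 × (OAT − (15 − 2·PA/1000)) = PA + 120·OAT − 1800 + 0.24·PA = 1.24·PA + 120·OAT − 1800.
So 1.24·PA = 3760 − 120 × 5 + 1800 = 4960.
PA = 4960 / 1.24 = 4000 ft.

4000 ft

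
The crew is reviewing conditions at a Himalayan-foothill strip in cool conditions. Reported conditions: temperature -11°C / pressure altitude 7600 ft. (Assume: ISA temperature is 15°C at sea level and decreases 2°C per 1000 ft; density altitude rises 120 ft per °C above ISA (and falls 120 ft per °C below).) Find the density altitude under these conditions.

ISA temperature at 7600 ft = 15 − 2 × (7600/1000) = -0.2°C.
ISA deviation = -11 − (-0.2) = -10.8°C.
Density altitude = 7600 + 120 × (-10.8) = 7600 + (-1296) = 6304 ft.

6304 ft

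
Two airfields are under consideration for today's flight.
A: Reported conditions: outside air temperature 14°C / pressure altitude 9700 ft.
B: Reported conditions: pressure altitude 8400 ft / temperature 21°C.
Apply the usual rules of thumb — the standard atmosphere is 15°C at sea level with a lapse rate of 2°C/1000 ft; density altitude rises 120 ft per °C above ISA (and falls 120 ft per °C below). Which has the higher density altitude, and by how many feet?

A: ISA temp = -4.4°C, deviation +18.4°C, DA = 9700 + 120 × 18.4 = 11908 ft.
B: ISA temp = -1.8°C, deviation +22.8°C, DA = 8400 + 120 × 22.8 = 11136 ft.
A is higher by 11908 − 11136 = 772 ft.

A by 772 ft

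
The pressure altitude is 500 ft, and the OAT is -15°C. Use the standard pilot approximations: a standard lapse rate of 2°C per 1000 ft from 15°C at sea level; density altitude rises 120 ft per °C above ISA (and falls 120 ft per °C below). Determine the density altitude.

-2980 ft

ISA temperature at 500 ft = 15 − 2 × (500/1000) = 14°C.
ISA deviation = -15 − 14 = -29°C.
Density altitude = 500 + 120 × (-29) = 500 + (-3480) = -2980 ft.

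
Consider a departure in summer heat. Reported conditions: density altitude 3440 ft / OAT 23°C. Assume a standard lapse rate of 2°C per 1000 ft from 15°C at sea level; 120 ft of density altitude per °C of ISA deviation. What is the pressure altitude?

DA = PA + 120 × (OAT − (15 − 2·PA/1000)) = PA + 120·OAT − 1800 + 0.24·PA = 1.24·PA + 120·OAT − 1800.
So 1.24·PA = 3440 − 120 × 23 + 1800 = 2480.
PA = 2480 / 1.24 = 2000 ft.

2000 ft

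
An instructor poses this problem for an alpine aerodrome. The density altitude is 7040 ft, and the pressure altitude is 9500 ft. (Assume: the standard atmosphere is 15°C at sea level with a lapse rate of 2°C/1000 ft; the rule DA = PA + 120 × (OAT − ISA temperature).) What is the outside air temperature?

Density altitude − pressure altitude = 7040 − 9500 = -2460 ft.
At 120 ft/°C that is an ISA deviation of -2460/120 = -20.5°C.
ISA temperature at 9500 ft = 15 − 2 × (9500/1000) = -4°C.
OAT = ISA + deviation = -4 + (-20.5) = -24.5°C.

-24.5°C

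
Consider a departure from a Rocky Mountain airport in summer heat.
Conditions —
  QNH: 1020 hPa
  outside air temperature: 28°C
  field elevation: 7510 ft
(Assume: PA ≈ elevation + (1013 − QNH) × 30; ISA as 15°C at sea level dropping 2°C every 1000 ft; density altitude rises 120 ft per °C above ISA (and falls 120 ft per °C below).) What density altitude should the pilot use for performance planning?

Pressure altitude = 7510 + (1013 − 1020) × 30 = 7510 + (-210) = 7300 ft.
ISA temperature at 7300 ft = 15 − 2 × (7300/1000) = 0.4°C.
ISA deviation = 28 − 0.4 = +27.6°C.
Density altitude = 7300 + 120 × (27.6) = 10612 ft.

10612 ft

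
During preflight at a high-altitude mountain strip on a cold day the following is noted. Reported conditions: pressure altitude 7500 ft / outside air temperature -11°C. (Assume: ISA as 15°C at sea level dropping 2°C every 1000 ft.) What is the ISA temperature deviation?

ISA-11°C

ISA temperature at 7500 ft = 15 − 2 × (7500/1000) = 0°C.
Deviation = OAT − ISA = -11 − 0 = -11°C.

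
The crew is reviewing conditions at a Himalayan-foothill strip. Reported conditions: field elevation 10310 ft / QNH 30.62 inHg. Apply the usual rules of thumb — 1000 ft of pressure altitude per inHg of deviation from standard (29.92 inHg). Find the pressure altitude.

9610 ft

Pressure correction = (29.92 − 30.62) × 1000 = -700 ft.
Pressure altitude = 10310 + (-700) = 9610 ft.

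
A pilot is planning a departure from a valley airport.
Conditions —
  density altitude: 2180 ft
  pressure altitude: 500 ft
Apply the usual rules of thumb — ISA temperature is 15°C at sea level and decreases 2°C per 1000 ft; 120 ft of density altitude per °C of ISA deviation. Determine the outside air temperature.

Density altitude − pressure altitude = 2180 − 500 = +1680 ft.
At 120 ft/°C that is an ISA deviation of 1680/120 = +14°C.
ISA temperature at 500 ft = 15 − 2 × (500/1000) = 14°C.
OAT = ISA + deviation = 14 + (+14) = 28°C.

28°C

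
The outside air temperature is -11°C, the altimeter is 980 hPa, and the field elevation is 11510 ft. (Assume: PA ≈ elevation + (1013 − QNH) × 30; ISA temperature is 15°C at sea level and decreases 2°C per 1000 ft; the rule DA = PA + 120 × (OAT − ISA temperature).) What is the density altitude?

12380 ft

Pressure altitude = 11510 + (1013 − 980) × 30 = 11510 + (+990) = 12500 ft.
ISA temperature at 12500 ft = 15 − 2 × (12500/1000) = -10°C.
ISA deviation = -11 − (-10) = -1°C.
Density altitude = 12500 + 120 × (-1) = 12380 ft.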